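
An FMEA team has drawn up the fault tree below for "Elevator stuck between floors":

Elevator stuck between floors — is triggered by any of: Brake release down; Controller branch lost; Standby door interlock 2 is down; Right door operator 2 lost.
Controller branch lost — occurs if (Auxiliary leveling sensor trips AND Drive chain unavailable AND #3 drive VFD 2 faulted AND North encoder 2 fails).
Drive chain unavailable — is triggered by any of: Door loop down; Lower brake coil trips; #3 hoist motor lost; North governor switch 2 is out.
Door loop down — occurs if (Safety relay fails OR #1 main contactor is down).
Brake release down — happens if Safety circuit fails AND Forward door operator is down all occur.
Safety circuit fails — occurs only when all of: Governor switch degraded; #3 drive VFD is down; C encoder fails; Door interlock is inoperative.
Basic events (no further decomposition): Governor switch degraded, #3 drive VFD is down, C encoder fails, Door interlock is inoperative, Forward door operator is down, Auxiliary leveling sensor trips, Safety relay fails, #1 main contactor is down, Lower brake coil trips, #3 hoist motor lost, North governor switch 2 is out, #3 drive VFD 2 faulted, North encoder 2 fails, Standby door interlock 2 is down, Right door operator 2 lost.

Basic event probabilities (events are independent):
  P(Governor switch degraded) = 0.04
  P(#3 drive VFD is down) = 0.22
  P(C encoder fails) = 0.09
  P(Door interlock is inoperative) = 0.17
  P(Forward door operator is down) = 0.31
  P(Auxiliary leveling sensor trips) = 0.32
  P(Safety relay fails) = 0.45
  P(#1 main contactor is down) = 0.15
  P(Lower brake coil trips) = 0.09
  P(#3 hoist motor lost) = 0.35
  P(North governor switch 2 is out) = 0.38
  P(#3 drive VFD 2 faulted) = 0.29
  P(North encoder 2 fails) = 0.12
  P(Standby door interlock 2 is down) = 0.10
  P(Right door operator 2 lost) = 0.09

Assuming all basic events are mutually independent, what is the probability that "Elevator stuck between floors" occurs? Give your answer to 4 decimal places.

0.1886

P(Safety circuit fails) [AND] = 0.04 × 0.22 × 0.09 × 0.17 = 0.000135
P(Brake release down) [AND] = 0.000135 × 0.31 = 0.000042
P(Door loop down) [OR] = 1 − (1−0.45) × (1−0.15) = 0.532500
P(Drive chain unavailable) [OR] = 1 − (1−0.532500) × (1−0.09) × (1−0.35) × (1−0.38) = 0.828554
P(Controller branch lost) [AND] = 0.32 × 0.828554 × 0.29 × 0.12 = 0.009227
P(Elevator stuck between floors) [OR] = 1 − (1−0.000042) × (1−0.009227) × (1−0.10) × (1−0.09) = 0.188591
Rounded to 4 decimal places: P(Elevator stuck between floors) ≈ 0.1886.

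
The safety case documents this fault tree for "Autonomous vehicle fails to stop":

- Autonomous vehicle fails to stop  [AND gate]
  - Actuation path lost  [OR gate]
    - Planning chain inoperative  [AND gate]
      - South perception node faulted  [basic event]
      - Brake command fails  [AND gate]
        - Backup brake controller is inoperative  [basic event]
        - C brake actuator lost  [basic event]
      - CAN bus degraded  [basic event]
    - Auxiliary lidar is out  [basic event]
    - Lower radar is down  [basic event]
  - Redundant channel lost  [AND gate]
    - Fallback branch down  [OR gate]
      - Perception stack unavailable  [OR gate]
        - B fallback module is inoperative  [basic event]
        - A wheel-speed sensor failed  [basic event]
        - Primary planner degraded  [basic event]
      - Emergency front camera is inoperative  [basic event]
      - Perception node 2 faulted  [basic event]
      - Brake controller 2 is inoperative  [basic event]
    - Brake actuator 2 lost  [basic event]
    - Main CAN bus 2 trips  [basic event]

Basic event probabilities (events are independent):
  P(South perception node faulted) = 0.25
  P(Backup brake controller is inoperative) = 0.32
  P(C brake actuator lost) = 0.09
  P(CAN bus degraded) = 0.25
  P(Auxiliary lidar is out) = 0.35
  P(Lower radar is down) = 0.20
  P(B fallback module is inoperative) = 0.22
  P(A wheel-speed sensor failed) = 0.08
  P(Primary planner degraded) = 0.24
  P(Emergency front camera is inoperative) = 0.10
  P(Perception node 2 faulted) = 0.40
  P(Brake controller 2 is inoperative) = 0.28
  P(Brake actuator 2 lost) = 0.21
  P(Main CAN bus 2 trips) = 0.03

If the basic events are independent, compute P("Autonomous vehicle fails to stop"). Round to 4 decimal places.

0.0024

P(Brake command fails) [AND] = 0.32 × 0.09 = 0.028800
P(Planning chain inoperative) [AND] = 0.25 × 0.028800 × 0.25 = 0.001800
P(Actuation path lost) [OR] = 1 − (1−0.001800) × (1−0.35) × (1−0.20) = 0.480936
P(Perception stack unavailable) [OR] = 1 − (1−0.22) × (1−0.08) × (1−0.24) = 0.454624
P(Fallback branch down) [OR] = 1 − (1−0.454624) × (1−0.10) × (1−0.40) × (1−0.28) = 0.787958
P(Redundant channel lost) [AND] = 0.787958 × 0.21 × 0.03 = 0.004964
P(Autonomous vehicle fails to stop) [AND] = 0.480936 × 0.004964 = 0.002387
Rounded to 4 decimal places: P(Autonomous vehicle fails to stop) ≈ 0.0024.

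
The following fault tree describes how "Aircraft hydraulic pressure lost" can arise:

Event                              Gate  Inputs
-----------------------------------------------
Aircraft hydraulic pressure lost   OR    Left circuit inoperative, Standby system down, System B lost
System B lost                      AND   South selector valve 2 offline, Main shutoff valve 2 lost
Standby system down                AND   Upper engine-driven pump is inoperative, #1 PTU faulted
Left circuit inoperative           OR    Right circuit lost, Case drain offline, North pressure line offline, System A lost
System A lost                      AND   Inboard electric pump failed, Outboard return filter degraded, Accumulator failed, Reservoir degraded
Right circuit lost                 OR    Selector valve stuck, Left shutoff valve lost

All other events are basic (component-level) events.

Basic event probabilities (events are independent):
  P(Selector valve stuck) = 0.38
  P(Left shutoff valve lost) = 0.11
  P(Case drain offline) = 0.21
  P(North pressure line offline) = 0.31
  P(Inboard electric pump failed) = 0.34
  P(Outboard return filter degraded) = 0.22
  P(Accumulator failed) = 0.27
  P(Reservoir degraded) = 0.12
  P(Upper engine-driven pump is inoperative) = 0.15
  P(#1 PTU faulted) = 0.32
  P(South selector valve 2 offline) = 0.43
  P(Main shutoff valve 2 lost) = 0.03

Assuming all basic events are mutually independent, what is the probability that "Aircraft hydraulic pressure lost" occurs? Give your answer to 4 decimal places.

P(Right circuit lost) [OR] = 1 − (1−0.38) × (1−0.11) = 0.448200
P(System A lost) [AND] = 0.34 × 0.22 × 0.27 × 0.12 = 0.002424
P(Left circuit inoperative) [OR] = 1 − (1−0.448200) × (1−0.21) × (1−0.31) × (1−0.002424) = 0.699943
P(Standby system down) [AND] = 0.15 × 0.32 = 0.048000
P(System B lost) [AND] = 0.43 × 0.03 = 0.012900
P(Aircraft hydraulic pressure lost) [OR] = 1 − (1−0.699943) × (1−0.048000) × (1−0.012900) = 0.718031
Rounded to 4 decimal places: P(Aircraft hydraulic pressure lost) ≈ 0.7180.

0.7180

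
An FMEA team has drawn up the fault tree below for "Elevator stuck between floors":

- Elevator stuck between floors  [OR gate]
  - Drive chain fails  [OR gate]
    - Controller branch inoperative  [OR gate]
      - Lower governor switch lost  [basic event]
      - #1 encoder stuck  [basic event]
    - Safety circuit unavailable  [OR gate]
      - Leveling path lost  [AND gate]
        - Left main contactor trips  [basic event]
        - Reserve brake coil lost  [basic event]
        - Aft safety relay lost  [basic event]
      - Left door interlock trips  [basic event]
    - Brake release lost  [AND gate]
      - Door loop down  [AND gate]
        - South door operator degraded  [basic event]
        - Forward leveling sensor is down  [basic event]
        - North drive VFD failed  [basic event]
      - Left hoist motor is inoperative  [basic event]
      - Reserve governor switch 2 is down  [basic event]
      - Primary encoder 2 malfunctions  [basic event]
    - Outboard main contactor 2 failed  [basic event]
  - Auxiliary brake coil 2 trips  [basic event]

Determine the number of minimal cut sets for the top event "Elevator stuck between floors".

7

Controller branch inoperative [OR]: union of children's cut sets → 2 cut set(s).
Leveling path lost [AND]: one cut set from each child combined → 1 × 1 × 1 = 1 cut set(s).
Safety circuit unavailable [OR]: union of children's cut sets → 2 cut set(s).
Door loop down [AND]: one cut set from each child combined → 1 × 1 × 1 = 1 cut set(s).
Brake release lost [AND]: one cut set from each child combined → 1 × 1 × 1 × 1 = 1 cut set(s).
Drive chain fails [OR]: union of children's cut sets → 6 cut set(s).
Elevator stuck between floors [OR]: union of children's cut sets → 7 cut set(s).
Minimal cut sets: {Lower governor switch lost}; {#1 encoder stuck}; {Aft safety relay lost, Left main contactor trips, Reserve brake coil lost}; {Left door interlock trips}; {Forward leveling sensor is down, Left hoist motor is inoperative, North drive VFD failed, Primary encoder 2 malfunctions, Reserve governor switch 2 is down, South door operator degraded}; {Outboard main contactor 2 failed}; {Auxiliary brake coil 2 trips}.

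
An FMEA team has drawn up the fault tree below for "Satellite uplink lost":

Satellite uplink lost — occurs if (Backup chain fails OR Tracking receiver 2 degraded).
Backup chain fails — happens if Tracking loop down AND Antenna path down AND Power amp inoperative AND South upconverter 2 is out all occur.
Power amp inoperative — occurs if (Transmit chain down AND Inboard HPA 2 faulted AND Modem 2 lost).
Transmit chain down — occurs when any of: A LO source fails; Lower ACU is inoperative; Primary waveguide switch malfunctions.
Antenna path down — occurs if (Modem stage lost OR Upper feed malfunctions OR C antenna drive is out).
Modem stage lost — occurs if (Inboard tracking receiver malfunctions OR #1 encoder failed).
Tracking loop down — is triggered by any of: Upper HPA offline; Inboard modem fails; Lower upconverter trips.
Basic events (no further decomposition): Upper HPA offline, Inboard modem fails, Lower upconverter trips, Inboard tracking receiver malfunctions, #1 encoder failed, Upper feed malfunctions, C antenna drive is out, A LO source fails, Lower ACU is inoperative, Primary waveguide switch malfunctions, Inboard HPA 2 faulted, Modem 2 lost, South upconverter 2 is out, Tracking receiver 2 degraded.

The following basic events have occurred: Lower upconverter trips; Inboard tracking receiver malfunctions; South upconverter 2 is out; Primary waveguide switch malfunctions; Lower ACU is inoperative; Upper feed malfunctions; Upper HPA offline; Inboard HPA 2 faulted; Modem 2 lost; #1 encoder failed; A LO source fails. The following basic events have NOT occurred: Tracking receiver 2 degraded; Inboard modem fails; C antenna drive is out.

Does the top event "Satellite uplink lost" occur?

Tracking loop down [OR]: Upper HPA offline=occurs, Inboard modem fails=not, Lower upconverter trips=occurs → at least one input occurs → occurs.
Modem stage lost [OR]: Inboard tracking receiver malfunctions=occurs, #1 encoder failed=occurs → at least one input occurs → occurs.
Antenna path down [OR]: Modem stage lost=occurs, Upper feed malfunctions=occurs, C antenna drive is out=not → at least one input occurs → occurs.
Transmit chain down [OR]: A LO source fails=occurs, Lower ACU is inoperative=occurs, Primary waveguide switch malfunctions=occurs → at least one input occurs → occurs.
Power amp inoperative [AND]: Transmit chain down=occurs, Inboard HPA 2 faulted=occurs, Modem 2 lost=occurs → all inputs occur → occurs.
Backup chain fails [AND]: Tracking loop down=occurs, Antenna path down=occurs, Power amp inoperative=occurs, South upconverter 2 is out=occurs → all inputs occur → occurs.
Satellite uplink lost [OR]: Backup chain fails=occurs, Tracking receiver 2 degraded=not → at least one input occurs → occurs.

Yes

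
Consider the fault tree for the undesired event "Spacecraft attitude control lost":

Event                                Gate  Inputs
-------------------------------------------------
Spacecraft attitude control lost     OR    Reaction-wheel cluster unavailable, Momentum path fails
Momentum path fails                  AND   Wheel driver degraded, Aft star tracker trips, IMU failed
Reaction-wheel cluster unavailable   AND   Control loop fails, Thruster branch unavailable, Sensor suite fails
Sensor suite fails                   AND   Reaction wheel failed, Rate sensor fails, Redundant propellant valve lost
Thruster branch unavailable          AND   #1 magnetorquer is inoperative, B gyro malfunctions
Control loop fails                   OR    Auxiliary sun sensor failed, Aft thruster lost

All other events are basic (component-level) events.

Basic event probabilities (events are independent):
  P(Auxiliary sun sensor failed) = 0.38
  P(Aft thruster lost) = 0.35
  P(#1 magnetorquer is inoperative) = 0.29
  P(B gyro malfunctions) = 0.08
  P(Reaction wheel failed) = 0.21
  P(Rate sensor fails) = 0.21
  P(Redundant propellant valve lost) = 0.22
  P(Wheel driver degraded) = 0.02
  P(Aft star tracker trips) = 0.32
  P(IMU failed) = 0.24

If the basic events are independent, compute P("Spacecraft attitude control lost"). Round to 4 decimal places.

P(Control loop fails) [OR] = 1 − (1−0.38) × (1−0.35) = 0.597000
P(Thruster branch unavailable) [AND] = 0.29 × 0.08 = 0.023200
P(Sensor suite fails) [AND] = 0.21 × 0.21 × 0.22 = 0.009702
P(Reaction-wheel cluster unavailable) [AND] = 0.597000 × 0.023200 × 0.009702 = 0.000134
P(Momentum path fails) [AND] = 0.02 × 0.32 × 0.24 = 0.001536
P(Spacecraft attitude control lost) [OR] = 1 − (1−0.000134) × (1−0.001536) = 0.001670
Rounded to 4 decimal places: P(Spacecraft attitude control lost) ≈ 0.0017.

0.0017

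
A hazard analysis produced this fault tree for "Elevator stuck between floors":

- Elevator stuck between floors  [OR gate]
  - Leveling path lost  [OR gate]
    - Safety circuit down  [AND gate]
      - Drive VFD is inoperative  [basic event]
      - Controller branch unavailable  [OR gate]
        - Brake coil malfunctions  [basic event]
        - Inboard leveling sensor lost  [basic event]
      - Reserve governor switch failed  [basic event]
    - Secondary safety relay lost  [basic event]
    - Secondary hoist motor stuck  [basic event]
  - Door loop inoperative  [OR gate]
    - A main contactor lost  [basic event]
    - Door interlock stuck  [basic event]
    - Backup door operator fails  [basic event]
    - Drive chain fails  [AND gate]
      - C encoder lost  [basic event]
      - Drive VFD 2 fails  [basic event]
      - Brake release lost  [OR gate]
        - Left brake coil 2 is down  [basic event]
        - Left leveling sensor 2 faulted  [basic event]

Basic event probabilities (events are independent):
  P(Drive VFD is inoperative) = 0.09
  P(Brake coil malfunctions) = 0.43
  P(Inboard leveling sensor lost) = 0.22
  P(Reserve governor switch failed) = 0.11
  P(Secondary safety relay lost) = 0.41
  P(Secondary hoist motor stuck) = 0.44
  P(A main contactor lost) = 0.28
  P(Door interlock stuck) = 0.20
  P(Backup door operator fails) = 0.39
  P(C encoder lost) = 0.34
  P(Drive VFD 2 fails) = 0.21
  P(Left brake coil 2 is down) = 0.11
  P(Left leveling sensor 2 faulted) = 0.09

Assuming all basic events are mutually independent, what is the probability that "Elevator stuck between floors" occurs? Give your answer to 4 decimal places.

P(Controller branch unavailable) [OR] = 1 − (1−0.43) × (1−0.22) = 0.555400
P(Safety circuit down) [AND] = 0.09 × 0.555400 × 0.11 = 0.005498
P(Leveling path lost) [OR] = 1 − (1−0.005498) × (1−0.41) × (1−0.44) = 0.671417
P(Brake release lost) [OR] = 1 − (1−0.11) × (1−0.09) = 0.190100
P(Drive chain fails) [AND] = 0.34 × 0.21 × 0.190100 = 0.013573
P(Door loop inoperative) [OR] = 1 − (1−0.28) × (1−0.20) × (1−0.39) × (1−0.013573) = 0.653409
P(Elevator stuck between floors) [OR] = 1 − (1−0.671417) × (1−0.653409) = 0.886116
Rounded to 4 decimal places: P(Elevator stuck between floors) ≈ 0.8861.

0.8861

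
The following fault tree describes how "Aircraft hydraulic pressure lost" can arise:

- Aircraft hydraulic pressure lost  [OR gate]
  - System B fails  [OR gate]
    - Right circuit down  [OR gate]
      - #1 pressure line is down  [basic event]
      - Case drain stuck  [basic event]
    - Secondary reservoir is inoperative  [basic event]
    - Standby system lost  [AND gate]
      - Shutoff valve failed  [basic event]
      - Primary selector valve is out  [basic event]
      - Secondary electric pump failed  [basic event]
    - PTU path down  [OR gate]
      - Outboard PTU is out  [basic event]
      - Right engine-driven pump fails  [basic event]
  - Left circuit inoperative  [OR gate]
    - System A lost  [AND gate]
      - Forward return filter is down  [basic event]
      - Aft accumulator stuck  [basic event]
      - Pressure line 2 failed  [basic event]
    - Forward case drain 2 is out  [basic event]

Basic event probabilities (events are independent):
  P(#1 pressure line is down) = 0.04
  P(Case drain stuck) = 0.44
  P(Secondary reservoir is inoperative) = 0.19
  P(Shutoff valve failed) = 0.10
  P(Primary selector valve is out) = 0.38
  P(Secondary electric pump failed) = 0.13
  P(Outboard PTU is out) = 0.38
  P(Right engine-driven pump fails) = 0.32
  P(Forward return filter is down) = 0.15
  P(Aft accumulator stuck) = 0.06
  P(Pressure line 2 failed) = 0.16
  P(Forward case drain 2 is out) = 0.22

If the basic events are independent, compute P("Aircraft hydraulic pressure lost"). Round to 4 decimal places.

0.8577

P(Right circuit down) [OR] = 1 − (1−0.04) × (1−0.44) = 0.462400
P(Standby system lost) [AND] = 0.10 × 0.38 × 0.13 = 0.004940
P(PTU path down) [OR] = 1 − (1−0.38) × (1−0.32) = 0.578400
P(System B fails) [OR] = 1 − (1−0.462400) × (1−0.19) × (1−0.004940) × (1−0.578400) = 0.817319
P(System A lost) [AND] = 0.15 × 0.06 × 0.16 = 0.001440
P(Left circuit inoperative) [OR] = 1 − (1−0.001440) × (1−0.22) = 0.221123
P(Aircraft hydraulic pressure lost) [OR] = 1 − (1−0.817319) × (1−0.221123) = 0.857714
Rounded to 4 decimal places: P(Aircraft hydraulic pressure lost) ≈ 0.8577.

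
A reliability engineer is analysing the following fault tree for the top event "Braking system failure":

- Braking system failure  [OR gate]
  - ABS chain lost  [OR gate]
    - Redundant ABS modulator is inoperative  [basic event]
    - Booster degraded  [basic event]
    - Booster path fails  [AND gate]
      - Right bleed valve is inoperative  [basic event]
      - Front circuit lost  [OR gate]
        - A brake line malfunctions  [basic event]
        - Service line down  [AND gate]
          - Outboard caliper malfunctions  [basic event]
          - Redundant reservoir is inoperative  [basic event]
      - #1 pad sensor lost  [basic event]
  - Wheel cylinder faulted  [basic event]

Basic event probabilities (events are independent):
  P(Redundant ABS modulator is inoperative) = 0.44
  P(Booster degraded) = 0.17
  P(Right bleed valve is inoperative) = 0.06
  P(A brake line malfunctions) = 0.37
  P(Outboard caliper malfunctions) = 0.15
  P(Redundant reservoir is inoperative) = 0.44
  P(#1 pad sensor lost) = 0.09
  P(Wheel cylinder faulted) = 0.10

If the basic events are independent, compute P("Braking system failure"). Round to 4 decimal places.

0.5826

P(Service line down) [AND] = 0.15 × 0.44 = 0.066000
P(Front circuit lost) [OR] = 1 − (1−0.37) × (1−0.066000) = 0.411580
P(Booster path fails) [AND] = 0.06 × 0.411580 × 0.09 = 0.002223
P(ABS chain lost) [OR] = 1 − (1−0.44) × (1−0.17) × (1−0.002223) = 0.536233
P(Braking system failure) [OR] = 1 − (1−0.536233) × (1−0.10) = 0.582610
Rounded to 4 decimal places: P(Braking system failure) ≈ 0.5826.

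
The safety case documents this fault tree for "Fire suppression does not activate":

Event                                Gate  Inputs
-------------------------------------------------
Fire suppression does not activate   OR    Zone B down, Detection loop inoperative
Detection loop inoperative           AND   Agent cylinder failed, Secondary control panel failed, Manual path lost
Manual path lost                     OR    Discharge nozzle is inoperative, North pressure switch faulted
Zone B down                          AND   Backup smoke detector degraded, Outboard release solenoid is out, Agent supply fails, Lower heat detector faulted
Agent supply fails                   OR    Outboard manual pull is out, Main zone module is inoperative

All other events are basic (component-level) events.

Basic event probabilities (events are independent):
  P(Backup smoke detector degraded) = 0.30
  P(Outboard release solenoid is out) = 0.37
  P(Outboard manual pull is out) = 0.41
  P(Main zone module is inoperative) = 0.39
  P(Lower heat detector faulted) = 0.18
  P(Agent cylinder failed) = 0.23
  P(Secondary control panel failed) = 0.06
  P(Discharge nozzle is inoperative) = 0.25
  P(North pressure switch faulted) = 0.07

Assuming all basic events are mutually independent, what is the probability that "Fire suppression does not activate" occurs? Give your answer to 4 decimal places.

0.0169

P(Agent supply fails) [OR] = 1 − (1−0.41) × (1−0.39) = 0.640100
P(Zone B down) [AND] = 0.30 × 0.37 × 0.640100 × 0.18 = 0.012789
P(Manual path lost) [OR] = 1 − (1−0.25) × (1−0.07) = 0.302500
P(Detection loop inoperative) [AND] = 0.23 × 0.06 × 0.302500 = 0.004175
P(Fire suppression does not activate) [OR] = 1 − (1−0.012789) × (1−0.004175) = 0.016911
Rounded to 4 decimal places: P(Fire suppression does not activate) ≈ 0.0169.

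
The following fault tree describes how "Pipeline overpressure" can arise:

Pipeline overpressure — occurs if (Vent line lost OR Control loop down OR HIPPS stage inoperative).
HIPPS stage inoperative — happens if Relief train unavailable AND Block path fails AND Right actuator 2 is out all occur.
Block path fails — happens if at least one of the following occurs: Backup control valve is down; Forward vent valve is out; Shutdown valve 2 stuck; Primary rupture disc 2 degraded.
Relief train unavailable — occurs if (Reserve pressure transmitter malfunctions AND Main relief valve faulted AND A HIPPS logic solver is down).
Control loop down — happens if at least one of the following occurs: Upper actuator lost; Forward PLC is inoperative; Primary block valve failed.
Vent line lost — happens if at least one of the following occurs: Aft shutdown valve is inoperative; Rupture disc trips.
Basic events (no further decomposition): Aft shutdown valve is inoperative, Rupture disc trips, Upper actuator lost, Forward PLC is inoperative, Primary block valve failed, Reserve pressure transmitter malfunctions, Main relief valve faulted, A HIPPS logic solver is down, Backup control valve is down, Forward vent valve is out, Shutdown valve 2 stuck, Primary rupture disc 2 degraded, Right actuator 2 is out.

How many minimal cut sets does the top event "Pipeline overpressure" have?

9

Vent line lost [OR]: union of children's cut sets → 2 cut set(s).
Control loop down [OR]: union of children's cut sets → 3 cut set(s).
Relief train unavailable [AND]: one cut set from each child combined → 1 × 1 × 1 = 1 cut set(s).
Block path fails [OR]: union of children's cut sets → 4 cut set(s).
HIPPS stage inoperative [AND]: one cut set from each child combined → 1 × 4 × 1 = 4 cut set(s).
Pipeline overpressure [OR]: union of children's cut sets → 9 cut set(s).
Minimal cut sets: {Aft shutdown valve is inoperative}; {Rupture disc trips}; {Upper actuator lost}; {Forward PLC is inoperative}; {Primary block valve failed}; {A HIPPS logic solver is down, Backup control valve is down, Main relief valve faulted, Reserve pressure transmitter malfunctions, Right actuator 2 is out}; {A HIPPS logic solver is down, Forward vent valve is out, Main relief valve faulted, Reserve pressure transmitter malfunctions, Right actuator 2 is out}; {A HIPPS logic solver is down, Main relief valve faulted, Reserve pressure transmitter malfunctions, Right actuator 2 is out, Shutdown valve 2 stuck}; {A HIPPS logic solver is down, Main relief valve faulted, Primary rupture disc 2 degraded, Reserve pressure transmitter malfunctions, Right actuator 2 is out}.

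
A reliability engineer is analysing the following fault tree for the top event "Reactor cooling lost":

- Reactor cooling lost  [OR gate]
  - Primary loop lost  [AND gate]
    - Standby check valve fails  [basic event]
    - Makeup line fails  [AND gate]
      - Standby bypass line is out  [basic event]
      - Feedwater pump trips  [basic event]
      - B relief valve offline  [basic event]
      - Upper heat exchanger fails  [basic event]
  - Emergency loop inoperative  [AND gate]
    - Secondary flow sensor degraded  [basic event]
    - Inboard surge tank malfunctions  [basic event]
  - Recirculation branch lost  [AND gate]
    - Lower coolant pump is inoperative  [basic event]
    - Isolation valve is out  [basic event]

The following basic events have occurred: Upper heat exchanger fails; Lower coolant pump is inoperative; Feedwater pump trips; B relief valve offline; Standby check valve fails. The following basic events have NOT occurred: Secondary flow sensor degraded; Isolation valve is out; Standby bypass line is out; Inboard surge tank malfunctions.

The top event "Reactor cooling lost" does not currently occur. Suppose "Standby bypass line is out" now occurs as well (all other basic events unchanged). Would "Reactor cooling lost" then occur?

Yes

Counterfactual: set "Standby bypass line is out" to occurred.
Makeup line fails [AND]: Standby bypass line is out=occurs, Feedwater pump trips=occurs, B relief valve offline=occurs, Upper heat exchanger fails=occurs → all inputs occur → occurs.
Primary loop lost [AND]: Standby check valve fails=occurs, Makeup line fails=occurs → all inputs occur → occurs.
Emergency loop inoperative [AND]: Secondary flow sensor degraded=not, Inboard surge tank malfunctions=not → not all inputs occur → does not occur.
Recirculation branch lost [AND]: Lower coolant pump is inoperative=occurs, Isolation valve is out=not → not all inputs occur → does not occur.
Reactor cooling lost [OR]: Primary loop lost=occurs, Emergency loop inoperative=not, Recirculation branch lost=not → at least one input occurs → occurs.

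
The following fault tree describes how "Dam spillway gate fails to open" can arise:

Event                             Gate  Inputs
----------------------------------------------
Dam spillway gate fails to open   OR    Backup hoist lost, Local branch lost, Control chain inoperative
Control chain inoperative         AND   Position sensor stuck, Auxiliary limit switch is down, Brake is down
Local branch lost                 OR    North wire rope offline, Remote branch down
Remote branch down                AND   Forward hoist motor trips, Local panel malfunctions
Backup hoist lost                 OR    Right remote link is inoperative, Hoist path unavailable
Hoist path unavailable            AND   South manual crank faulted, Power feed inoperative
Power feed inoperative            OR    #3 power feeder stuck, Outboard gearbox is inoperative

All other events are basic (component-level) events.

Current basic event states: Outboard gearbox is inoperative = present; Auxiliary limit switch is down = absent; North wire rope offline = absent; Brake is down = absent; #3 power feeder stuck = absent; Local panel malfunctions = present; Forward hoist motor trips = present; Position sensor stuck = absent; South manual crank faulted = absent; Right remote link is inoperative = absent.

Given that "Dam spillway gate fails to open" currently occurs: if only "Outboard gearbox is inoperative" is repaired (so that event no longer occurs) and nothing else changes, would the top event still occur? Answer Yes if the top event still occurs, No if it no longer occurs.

Counterfactual: set "Outboard gearbox is inoperative" to not occurred.
Power feed inoperative [OR]: #3 power feeder stuck=not, Outboard gearbox is inoperative=not → no input occurs → does not occur.
Hoist path unavailable [AND]: South manual crank faulted=not, Power feed inoperative=not → not all inputs occur → does not occur.
Backup hoist lost [OR]: Right remote link is inoperative=not, Hoist path unavailable=not → no input occurs → does not occur.
Remote branch down [AND]: Forward hoist motor trips=occurs, Local panel malfunctions=occurs → all inputs occur → occurs.
Local branch lost [OR]: North wire rope offline=not, Remote branch down=occurs → at least one input occurs → occurs.
Control chain inoperative [AND]: Position sensor stuck=not, Auxiliary limit switch is down=not, Brake is down=not → not all inputs occur → does not occur.
Dam spillway gate fails to open [OR]: Backup hoist lost=not, Local branch lost=occurs, Control chain inoperative=not → at least one input occurs → occurs.

Yes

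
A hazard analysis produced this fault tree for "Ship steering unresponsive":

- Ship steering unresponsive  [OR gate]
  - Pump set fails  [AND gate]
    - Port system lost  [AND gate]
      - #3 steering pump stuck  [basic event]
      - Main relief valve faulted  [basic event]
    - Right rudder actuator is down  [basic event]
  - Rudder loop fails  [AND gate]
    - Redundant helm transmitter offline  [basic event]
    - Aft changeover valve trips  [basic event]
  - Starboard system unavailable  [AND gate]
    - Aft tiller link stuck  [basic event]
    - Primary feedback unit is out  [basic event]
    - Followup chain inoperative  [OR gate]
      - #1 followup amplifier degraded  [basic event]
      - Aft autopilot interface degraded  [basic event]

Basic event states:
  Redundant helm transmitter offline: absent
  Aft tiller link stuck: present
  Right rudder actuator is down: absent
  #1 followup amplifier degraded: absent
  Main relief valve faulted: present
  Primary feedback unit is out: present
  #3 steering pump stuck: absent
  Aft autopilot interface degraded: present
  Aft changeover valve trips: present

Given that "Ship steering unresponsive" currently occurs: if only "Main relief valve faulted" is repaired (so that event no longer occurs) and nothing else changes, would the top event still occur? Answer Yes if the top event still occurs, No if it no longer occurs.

Counterfactual: set "Main relief valve faulted" to not occurred.
Port system lost [AND]: #3 steering pump stuck=not, Main relief valve faulted=not → not all inputs occur → does not occur.
Pump set fails [AND]: Port system lost=not, Right rudder actuator is down=not → not all inputs occur → does not occur.
Rudder loop fails [AND]: Redundant helm transmitter offline=not, Aft changeover valve trips=occurs → not all inputs occur → does not occur.
Followup chain inoperative [OR]: #1 followup amplifier degraded=not, Aft autopilot interface degraded=occurs → at least one input occurs → occurs.
Starboard system unavailable [AND]: Aft tiller link stuck=occurs, Primary feedback unit is out=occurs, Followup chain inoperative=occurs → all inputs occur → occurs.
Ship steering unresponsive [OR]: Pump set fails=not, Rudder loop fails=not, Starboard system unavailable=occurs → at least one input occurs → occurs.

Yes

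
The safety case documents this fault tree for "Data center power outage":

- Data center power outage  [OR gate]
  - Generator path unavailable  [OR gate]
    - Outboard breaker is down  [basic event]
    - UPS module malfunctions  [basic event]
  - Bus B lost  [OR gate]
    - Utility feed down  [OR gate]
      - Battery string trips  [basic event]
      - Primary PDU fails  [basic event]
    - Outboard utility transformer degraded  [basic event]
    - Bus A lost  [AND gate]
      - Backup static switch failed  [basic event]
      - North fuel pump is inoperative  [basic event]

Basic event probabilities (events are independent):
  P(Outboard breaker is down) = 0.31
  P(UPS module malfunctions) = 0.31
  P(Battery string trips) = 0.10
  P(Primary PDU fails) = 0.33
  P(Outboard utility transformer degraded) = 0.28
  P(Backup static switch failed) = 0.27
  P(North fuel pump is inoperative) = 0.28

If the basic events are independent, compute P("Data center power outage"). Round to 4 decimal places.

0.8089

P(Generator path unavailable) [OR] = 1 − (1−0.31) × (1−0.31) = 0.523900
P(Utility feed down) [OR] = 1 − (1−0.10) × (1−0.33) = 0.397000
P(Bus A lost) [AND] = 0.27 × 0.28 = 0.075600
P(Bus B lost) [OR] = 1 − (1−0.397000) × (1−0.28) × (1−0.075600) = 0.598662
P(Data center power outage) [OR] = 1 − (1−0.523900) × (1−0.598662) = 0.808923
Rounded to 4 decimal places: P(Data center power outage) ≈ 0.8089.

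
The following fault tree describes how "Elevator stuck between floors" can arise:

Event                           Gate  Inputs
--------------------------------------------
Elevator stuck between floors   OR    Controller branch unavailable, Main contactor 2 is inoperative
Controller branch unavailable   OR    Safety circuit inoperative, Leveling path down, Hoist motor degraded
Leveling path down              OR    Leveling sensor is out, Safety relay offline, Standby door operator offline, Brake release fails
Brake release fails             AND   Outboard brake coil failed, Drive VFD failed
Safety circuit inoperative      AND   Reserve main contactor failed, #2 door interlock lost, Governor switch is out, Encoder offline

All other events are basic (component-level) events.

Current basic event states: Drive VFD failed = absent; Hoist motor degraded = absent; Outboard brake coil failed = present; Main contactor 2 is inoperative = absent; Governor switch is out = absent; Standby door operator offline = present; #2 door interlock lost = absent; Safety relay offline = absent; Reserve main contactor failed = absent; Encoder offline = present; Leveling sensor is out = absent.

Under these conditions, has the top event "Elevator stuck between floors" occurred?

Yes

Safety circuit inoperative [AND]: Reserve main contactor failed=not, #2 door interlock lost=not, Governor switch is out=not, Encoder offline=occurs → not all inputs occur → does not occur.
Brake release fails [AND]: Outboard brake coil failed=occurs, Drive VFD failed=not → not all inputs occur → does not occur.
Leveling path down [OR]: Leveling sensor is out=not, Safety relay offline=not, Standby door operator offline=occurs, Brake release fails=not → at least one input occurs → occurs.
Controller branch unavailable [OR]: Safety circuit inoperative=not, Leveling path down=occurs, Hoist motor degraded=not → at least one input occurs → occurs.
Elevator stuck between floors [OR]: Controller branch unavailable=occurs, Main contactor 2 is inoperative=not → at least one input occurs → occurs.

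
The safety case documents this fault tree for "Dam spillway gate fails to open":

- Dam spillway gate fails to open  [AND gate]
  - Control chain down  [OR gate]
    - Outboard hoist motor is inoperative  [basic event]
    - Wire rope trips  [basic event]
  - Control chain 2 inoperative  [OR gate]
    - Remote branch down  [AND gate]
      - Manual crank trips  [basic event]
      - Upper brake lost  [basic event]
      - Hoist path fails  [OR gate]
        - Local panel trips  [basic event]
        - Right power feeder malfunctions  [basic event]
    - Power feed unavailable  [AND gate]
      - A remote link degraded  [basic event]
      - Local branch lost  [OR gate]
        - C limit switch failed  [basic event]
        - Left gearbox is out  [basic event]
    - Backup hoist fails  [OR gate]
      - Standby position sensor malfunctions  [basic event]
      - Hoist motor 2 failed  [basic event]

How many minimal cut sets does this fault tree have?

12

Control chain down [OR]: union of children's cut sets → 2 cut set(s).
Hoist path fails [OR]: union of children's cut sets → 2 cut set(s).
Remote branch down [AND]: one cut set from each child combined → 1 × 1 × 2 = 2 cut set(s).
Local branch lost [OR]: union of children's cut sets → 2 cut set(s).
Power feed unavailable [AND]: one cut set from each child combined → 1 × 2 = 2 cut set(s).
Backup hoist fails [OR]: union of children's cut sets → 2 cut set(s).
Control chain 2 inoperative [OR]: union of children's cut sets → 6 cut set(s).
Dam spillway gate fails to open [AND]: one cut set from each child combined → 2 × 6 = 12 cut set(s).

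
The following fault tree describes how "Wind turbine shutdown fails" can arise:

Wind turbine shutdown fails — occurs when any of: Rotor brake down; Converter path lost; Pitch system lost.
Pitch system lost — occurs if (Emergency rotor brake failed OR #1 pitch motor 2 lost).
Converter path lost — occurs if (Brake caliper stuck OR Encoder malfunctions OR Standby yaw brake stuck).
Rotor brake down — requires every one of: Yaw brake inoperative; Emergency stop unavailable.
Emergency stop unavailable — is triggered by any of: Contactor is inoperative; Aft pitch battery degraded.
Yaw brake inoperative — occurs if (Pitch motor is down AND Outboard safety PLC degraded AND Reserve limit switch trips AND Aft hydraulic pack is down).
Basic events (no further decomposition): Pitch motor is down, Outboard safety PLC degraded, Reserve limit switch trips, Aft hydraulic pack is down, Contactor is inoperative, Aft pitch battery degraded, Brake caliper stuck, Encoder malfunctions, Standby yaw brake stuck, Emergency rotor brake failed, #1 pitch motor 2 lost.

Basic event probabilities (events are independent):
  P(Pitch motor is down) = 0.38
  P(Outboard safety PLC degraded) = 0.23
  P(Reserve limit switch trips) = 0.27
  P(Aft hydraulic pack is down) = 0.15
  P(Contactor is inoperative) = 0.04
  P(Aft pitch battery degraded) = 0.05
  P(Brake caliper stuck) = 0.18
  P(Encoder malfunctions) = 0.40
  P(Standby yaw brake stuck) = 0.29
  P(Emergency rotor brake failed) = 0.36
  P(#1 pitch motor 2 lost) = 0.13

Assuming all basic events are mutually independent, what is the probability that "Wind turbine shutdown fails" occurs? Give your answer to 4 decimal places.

P(Yaw brake inoperative) [AND] = 0.38 × 0.23 × 0.27 × 0.15 = 0.003540
P(Emergency stop unavailable) [OR] = 1 − (1−0.04) × (1−0.05) = 0.088000
P(Rotor brake down) [AND] = 0.003540 × 0.088000 = 0.000312
P(Converter path lost) [OR] = 1 − (1−0.18) × (1−0.40) × (1−0.29) = 0.650680
P(Pitch system lost) [OR] = 1 − (1−0.36) × (1−0.13) = 0.443200
P(Wind turbine shutdown fails) [OR] = 1 − (1−0.000312) × (1−0.650680) × (1−0.443200) = 0.805559
Rounded to 4 decimal places: P(Wind turbine shutdown fails) ≈ 0.8056.

0.8056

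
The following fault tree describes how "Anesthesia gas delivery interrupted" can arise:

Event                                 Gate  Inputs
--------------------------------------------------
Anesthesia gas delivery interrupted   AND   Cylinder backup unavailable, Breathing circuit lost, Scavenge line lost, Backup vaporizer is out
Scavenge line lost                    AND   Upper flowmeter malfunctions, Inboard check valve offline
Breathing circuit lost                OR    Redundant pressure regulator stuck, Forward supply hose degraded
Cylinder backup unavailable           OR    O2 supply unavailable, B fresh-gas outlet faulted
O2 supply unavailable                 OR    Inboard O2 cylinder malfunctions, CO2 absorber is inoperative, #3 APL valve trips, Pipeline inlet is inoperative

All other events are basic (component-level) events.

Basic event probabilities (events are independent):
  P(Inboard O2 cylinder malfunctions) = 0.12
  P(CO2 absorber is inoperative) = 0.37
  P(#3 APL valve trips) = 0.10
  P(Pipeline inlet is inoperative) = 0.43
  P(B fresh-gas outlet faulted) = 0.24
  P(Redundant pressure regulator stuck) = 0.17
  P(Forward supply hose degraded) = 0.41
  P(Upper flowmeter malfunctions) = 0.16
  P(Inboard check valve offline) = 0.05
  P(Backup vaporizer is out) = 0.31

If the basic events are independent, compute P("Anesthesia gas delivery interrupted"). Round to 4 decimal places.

P(O2 supply unavailable) [OR] = 1 − (1−0.12) × (1−0.37) × (1−0.10) × (1−0.43) = 0.715593
P(Cylinder backup unavailable) [OR] = 1 − (1−0.715593) × (1−0.24) = 0.783851
P(Breathing circuit lost) [OR] = 1 − (1−0.17) × (1−0.41) = 0.510300
P(Scavenge line lost) [AND] = 0.16 × 0.05 = 0.008000
P(Anesthesia gas delivery interrupted) [AND] = 0.783851 × 0.510300 × 0.008000 × 0.31 = 0.000992
Rounded to 4 decimal places: P(Anesthesia gas delivery interrupted) ≈ 0.0010.

0.0010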